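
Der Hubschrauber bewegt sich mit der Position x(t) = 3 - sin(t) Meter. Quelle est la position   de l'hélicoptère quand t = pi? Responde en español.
Usando x(t) = 3 - sin(t) y sustituyendo t = pi, encontramos x = 3.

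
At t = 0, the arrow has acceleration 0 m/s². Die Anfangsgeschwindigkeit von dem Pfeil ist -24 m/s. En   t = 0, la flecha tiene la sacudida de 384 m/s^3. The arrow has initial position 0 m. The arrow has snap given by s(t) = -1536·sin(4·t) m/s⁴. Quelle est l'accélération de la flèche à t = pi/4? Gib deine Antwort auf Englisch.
We must find the antiderivative of our snap equation s(t) = -1536·sin(4·t) 2 times. The antiderivative of snap, with j(0) = 384, gives jerk: j(t) = 384·cos(4·t). Taking ∫j(t)dt and applying a(0) = 0, we find a(t) = 96·sin(4·t). Using a(t) = 96·sin(4·t) and substituting t = pi/4, we find a = 0.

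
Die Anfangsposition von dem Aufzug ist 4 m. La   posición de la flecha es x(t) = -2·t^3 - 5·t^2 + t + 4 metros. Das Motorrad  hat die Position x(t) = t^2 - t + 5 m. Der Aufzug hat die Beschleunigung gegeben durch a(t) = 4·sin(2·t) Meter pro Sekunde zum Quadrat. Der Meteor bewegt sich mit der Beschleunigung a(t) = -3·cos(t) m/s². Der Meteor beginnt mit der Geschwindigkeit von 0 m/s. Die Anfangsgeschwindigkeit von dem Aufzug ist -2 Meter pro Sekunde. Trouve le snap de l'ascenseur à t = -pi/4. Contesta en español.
Partiendo de la aceleración a(t) = 4·sin(2·t), tomamos 2 derivadas. La derivada de la aceleración da la sacudida: j(t) = 8·cos(2·t). La derivada de la sacudida da el snap: s(t) = -16·sin(2·t). Usando s(t) = -16·sin(2·t) y sustituyendo t = -pi/4, encontramos s = 16.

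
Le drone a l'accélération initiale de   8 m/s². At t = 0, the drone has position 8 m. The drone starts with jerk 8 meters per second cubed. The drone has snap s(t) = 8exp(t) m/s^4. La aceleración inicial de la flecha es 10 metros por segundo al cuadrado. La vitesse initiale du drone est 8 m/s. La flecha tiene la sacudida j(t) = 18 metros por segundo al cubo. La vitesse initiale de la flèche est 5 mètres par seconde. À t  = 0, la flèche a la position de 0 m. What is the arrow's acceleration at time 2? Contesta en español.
Para resolver esto, necesitamos tomar 1 antiderivada de nuestra ecuación de la sacudida j(t) = 18. Integrando la sacudida y usando la condición inicial a(0) = 10, obtenemos a(t) = 18·t + 10. Tenemos la aceleración a(t) = 18·t + 10. Sustituyendo t = 2: a(2) = 46.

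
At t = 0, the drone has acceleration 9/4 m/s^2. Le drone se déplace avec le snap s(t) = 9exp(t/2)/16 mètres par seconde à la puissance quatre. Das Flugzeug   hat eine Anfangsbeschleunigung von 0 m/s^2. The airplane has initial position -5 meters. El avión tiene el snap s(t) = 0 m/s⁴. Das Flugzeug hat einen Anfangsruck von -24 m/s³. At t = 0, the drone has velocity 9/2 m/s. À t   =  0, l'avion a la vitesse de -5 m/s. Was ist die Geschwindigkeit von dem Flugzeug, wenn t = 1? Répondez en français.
En partant du snap s(t) = 0, nous prenons 3 primitives. En intégrant le snap et en utilisant la condition initiale j(0) = -24, nous obtenons j(t) = -24. En intégrant le jerk et en utilisant la condition initiale a(0) = 0, nous obtenons a(t) = -24·t. En prenant ∫a(t)dt et en appliquant v(0) = -5, nous trouvons v(t) = -12·t^2 - 5. Nous avons la vitesse v(t) = -12·t^2 - 5. En substituant t = 1: v(1) = -17.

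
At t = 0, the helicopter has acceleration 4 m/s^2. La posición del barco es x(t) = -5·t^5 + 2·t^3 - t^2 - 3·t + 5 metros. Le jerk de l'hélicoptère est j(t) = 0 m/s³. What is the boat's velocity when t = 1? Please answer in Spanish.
Partiendo de la posición x(t) = -5·t^5 + 2·t^3 - t^2 - 3·t + 5, tomamos 1 derivada. Tomando d/dt de x(t), encontramos v(t) = -25·t^4 + 6·t^2 - 2·t - 3. Usando v(t) = -25·t^4 + 6·t^2 - 2·t - 3 y sustituyendo t = 1, encontramos v = -24.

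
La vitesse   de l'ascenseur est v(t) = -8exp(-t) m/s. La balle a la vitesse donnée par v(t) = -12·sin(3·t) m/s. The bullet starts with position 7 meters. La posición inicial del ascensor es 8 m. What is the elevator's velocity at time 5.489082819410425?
We have velocity v(t) = -8·exp(-t). Substituting t = 5.489082819410425: v(5.489082819410425) = -0.0330530551164224.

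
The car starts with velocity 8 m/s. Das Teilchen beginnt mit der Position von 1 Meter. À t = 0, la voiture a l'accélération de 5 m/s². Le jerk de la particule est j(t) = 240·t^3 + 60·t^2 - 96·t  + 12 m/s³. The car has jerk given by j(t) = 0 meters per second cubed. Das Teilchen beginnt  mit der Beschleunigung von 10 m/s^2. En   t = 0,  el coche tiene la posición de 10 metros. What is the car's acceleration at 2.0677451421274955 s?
To find the answer, we compute 1 antiderivative of j(t) = 0. The antiderivative of jerk is acceleration. Using a(0) = 5, we get a(t) = 5. Using a(t) = 5 and substituting t = 2.0677451421274955, we find a = 5.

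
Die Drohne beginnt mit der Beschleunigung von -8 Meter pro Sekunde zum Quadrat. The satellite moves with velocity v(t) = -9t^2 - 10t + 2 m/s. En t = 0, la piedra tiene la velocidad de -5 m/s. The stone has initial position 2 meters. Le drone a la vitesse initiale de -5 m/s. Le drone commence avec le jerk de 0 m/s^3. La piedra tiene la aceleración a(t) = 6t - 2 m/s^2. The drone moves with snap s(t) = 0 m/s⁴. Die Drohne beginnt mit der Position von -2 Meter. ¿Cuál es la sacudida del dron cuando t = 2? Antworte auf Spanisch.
Partiendo del snap s(t) = 0, tomamos 1 antiderivada. La integral del snap es la sacudida. Usando j(0) = 0, obtenemos j(t) = 0. De la ecuación de la sacudida j(t) = 0, sustituimos t = 2 para obtener j = 0.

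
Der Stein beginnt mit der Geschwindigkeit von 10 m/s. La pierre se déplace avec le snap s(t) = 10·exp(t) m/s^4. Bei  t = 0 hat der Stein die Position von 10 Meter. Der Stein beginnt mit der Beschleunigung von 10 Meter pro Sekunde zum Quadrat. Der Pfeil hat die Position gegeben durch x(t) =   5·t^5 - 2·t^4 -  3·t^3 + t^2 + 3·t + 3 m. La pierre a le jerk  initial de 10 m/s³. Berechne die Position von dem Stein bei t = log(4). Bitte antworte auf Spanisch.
Partiendo del snap s(t) = 10·exp(t), tomamos 4 integrales. La integral del snap, con j(0) = 10, da la sacudida: j(t) = 10·exp(t). Tomando ∫j(t)dt y aplicando a(0) = 10, encontramos a(t) = 10·exp(t). Integrando la aceleración y usando la condición inicial v(0) = 10, obtenemos v(t) = 10·exp(t). Integrando la velocidad y usando la condición inicial x(0) = 10, obtenemos x(t) = 10·exp(t). Usando x(t) = 10·exp(t) y sustituyendo t = log(4), encontramos x = 40.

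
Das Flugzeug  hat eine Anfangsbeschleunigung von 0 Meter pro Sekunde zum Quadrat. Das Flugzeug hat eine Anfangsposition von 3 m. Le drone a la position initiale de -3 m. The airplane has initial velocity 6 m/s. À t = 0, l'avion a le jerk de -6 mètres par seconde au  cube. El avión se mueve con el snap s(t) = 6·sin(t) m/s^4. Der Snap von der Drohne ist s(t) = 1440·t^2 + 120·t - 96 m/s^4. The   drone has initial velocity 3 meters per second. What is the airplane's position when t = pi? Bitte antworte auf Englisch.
We must find the integral of our snap equation s(t) = 6·sin(t) 4 times. Taking ∫s(t)dt and applying j(0) = -6, we find j(t) = -6·cos(t). The antiderivative of jerk, with a(0) = 0, gives acceleration: a(t) = -6·sin(t). Finding the antiderivative of a(t) and using v(0) = 6: v(t) = 6·cos(t). The antiderivative of velocity, with x(0) = 3, gives position: x(t) = 6·sin(t) + 3. We have position x(t) = 6·sin(t) + 3. Substituting t = pi: x(pi) = 3.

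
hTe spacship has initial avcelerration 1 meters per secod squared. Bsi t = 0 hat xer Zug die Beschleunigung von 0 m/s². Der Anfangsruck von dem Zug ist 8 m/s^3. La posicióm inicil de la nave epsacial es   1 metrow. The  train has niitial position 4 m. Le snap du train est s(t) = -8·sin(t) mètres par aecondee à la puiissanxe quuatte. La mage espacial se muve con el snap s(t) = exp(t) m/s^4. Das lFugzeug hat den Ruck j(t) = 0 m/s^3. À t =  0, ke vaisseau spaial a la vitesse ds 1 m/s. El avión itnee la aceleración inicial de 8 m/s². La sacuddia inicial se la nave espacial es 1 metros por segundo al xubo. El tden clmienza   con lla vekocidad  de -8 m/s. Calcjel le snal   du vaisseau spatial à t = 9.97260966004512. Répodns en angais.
Using s(t) = exp(t) and substituting t = 9.97260966004512, we find s = 21431.3409508580.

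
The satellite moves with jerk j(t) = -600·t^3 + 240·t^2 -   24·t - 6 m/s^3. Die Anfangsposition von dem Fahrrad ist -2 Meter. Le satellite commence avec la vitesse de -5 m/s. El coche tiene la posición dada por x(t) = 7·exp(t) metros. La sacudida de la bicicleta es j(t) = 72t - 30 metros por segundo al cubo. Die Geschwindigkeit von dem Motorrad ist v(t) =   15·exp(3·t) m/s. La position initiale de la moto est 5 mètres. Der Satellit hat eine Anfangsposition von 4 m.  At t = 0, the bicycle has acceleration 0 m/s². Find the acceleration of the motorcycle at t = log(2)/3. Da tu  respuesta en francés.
Nous devons dériver notre équation de la vitesse v(t) = 15·exp(3·t) 1 fois. En prenant d/dt de v(t), nous trouvons a(t) = 45·exp(3·t). En utilisant a(t) = 45·exp(3·t) et en substituant t = log(2)/3, nous trouvons a = 90.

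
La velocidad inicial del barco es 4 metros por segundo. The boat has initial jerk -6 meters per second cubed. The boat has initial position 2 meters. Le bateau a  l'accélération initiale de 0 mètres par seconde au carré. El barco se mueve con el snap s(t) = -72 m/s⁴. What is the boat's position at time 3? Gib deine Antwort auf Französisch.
Nous devons trouver la primitive de notre équation du snap s(t) = -72 4 fois. L'intégrale du snap, avec j(0) = -6, donne le jerk: j(t) = -72·t - 6. En prenant ∫j(t)dt et en appliquant a(0) = 0, nous trouvons a(t) = 6·t·(-6·t - 1). L'intégrale de l'accélération est la vitesse. En utilisant v(0) = 4, nous obtenons v(t) = -12·t^3 - 3·t^2 + 4. En prenant ∫v(t)dt et en appliquant x(0) = 2, nous trouvons x(t) = -3·t^4 - t^3 + 4·t + 2. De l'équation de la position x(t) = -3·t^4 - t^3 + 4·t + 2, nous substituons t = 3 pour obtenir x = -256.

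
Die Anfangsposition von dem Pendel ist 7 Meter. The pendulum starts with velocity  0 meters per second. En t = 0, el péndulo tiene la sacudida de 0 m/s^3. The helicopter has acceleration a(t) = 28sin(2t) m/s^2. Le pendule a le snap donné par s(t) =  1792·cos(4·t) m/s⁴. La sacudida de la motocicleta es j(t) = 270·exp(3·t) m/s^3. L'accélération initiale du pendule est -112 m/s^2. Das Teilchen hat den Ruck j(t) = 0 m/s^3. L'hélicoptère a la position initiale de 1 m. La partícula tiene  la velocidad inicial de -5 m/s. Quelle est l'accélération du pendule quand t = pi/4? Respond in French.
En partant du snap s(t) = 1792·cos(4·t), nous prenons 2 intégrales. En prenant ∫s(t)dt et en appliquant j(0) = 0, nous trouvons j(t) = 448·sin(4·t). L'intégrale du jerk est l'accélération. En utilisant a(0) = -112, nous obtenons a(t) = -112·cos(4·t). De l'équation de l'accélération a(t) = -112·cos(4·t), nous substituons t = pi/4 pour obtenir a = 112.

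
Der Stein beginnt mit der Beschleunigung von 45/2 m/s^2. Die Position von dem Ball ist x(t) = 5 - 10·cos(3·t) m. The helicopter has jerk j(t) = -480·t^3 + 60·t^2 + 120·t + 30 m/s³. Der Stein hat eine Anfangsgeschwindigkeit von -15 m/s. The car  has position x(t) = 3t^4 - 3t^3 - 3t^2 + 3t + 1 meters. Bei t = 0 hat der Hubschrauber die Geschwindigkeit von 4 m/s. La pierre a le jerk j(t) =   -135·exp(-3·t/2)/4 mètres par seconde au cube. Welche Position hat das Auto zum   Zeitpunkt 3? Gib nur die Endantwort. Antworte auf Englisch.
At t = 3, x = 145.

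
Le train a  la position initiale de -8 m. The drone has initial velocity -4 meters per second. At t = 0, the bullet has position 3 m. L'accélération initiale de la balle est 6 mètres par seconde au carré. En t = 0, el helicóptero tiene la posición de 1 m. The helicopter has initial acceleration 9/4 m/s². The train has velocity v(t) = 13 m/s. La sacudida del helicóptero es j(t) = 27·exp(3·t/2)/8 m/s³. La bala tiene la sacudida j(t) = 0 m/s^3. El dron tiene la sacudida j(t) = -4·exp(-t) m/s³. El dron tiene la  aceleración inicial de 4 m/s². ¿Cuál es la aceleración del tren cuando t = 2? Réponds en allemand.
Um dies zu lösen, müssen wir 1 Ableitung unserer Gleichung für die Geschwindigkeit v(t) = 13 nehmen. Die Ableitung von der Geschwindigkeit ergibt die Beschleunigung: a(t) = 0. Aus der Gleichung für die Beschleunigung a(t) = 0, setzen wir t = 2 ein und erhalten a = 0.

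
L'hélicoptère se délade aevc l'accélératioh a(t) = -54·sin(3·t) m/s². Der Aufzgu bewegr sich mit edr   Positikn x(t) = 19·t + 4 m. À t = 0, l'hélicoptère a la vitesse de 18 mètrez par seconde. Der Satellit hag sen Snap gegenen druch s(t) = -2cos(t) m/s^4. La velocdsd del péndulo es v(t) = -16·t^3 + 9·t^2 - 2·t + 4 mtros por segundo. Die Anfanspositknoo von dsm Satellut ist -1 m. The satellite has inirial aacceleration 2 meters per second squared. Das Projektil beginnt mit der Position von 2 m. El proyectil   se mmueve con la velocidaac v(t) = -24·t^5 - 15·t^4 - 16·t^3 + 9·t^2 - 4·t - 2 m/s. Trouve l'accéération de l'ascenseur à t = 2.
Pour résoudre ceci, nous devons prendre 2 dérivées de notre équation de la position x(t) = 19·t + 4. En prenant d/dt de x(t), nous trouvons v(t) = 19. En dérivant la vitesse, nous obtenons l'accélération: a(t) = 0. En utilisant a(t) = 0 et en substituant t = 2, nous trouvons a = 0.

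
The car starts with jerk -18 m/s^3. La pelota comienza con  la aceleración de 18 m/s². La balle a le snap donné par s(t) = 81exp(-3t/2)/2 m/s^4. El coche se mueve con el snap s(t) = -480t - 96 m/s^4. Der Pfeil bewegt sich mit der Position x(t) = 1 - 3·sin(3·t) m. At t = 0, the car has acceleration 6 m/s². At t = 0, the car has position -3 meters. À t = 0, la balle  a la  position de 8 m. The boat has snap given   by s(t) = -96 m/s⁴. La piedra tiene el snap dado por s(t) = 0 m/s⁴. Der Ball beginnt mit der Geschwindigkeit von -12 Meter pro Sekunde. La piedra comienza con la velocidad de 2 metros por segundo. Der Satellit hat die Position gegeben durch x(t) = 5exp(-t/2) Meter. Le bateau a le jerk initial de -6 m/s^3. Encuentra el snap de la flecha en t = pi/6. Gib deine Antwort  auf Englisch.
We must differentiate our position equation x(t) = 1 - 3·sin(3·t) 4 times. Taking d/dt of x(t), we find v(t) = -9·cos(3·t). Taking d/dt of v(t), we find a(t) = 27·sin(3·t). Differentiating acceleration, we get jerk: j(t) = 81·cos(3·t). Taking d/dt of j(t), we find s(t) = -243·sin(3·t). From the given snap equation s(t) = -243·sin(3·t), we substitute t = pi/6 to get s = -243.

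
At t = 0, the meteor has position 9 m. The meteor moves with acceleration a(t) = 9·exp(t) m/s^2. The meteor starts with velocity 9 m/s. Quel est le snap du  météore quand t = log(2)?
Nous devons dériver notre équation de l'accélération a(t) = 9·exp(t) 2 fois. En prenant d/dt de a(t), nous trouvons j(t) = 9·exp(t). En prenant d/dt de j(t), nous trouvons s(t) = 9·exp(t). Nous avons le snap s(t) = 9·exp(t). En substituant t = log(2): s(log(2)) = 18.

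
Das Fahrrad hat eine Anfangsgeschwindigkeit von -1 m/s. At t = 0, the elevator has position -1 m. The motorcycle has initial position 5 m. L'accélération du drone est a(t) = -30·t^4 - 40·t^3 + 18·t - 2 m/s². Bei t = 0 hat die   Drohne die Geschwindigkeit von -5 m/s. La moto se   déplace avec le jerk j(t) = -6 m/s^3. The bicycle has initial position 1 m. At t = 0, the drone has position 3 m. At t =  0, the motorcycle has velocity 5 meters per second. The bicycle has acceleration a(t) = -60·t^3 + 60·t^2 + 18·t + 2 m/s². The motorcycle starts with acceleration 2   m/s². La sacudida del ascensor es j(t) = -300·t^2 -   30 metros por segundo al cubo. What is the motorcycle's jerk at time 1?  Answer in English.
We have jerk j(t) = -6. Substituting t = 1: j(1) = -6.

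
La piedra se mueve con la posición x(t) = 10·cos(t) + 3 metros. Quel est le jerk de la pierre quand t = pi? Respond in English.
We must differentiate our position equation x(t) = 10·cos(t) + 3 3 times. The derivative of position gives velocity: v(t) = -10·sin(t). Differentiating velocity, we get acceleration: a(t) = -10·cos(t). Differentiating acceleration, we get jerk: j(t) = 10·sin(t). We have jerk j(t) = 10·sin(t). Substituting t = pi: j(pi) = 0.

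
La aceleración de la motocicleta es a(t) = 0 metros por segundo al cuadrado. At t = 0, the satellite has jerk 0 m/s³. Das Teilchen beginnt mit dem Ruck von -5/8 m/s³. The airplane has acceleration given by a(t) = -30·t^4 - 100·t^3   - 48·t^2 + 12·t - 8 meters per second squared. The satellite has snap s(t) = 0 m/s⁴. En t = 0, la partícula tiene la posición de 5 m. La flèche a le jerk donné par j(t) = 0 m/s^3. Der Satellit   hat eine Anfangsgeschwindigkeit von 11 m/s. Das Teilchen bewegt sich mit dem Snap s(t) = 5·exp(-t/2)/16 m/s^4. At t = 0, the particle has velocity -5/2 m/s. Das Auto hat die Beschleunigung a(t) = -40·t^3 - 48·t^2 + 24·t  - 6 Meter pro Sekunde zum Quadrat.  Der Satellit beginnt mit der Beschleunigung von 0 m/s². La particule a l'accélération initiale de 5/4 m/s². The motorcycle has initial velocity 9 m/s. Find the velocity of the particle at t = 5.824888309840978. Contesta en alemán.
Wir müssen unsere Gleichung für den Snap s(t) = 5·exp(-t/2)/16 3-mal integrieren. Die Stammfunktion von dem Snap, mit j(0) = -5/8, ergibt den Ruck: j(t) = -5·exp(-t/2)/8. Das Integral von dem Ruck ist die Beschleunigung. Mit a(0) = 5/4 erhalten wir a(t) = 5·exp(-t/2)/4. Durch Integration von der Beschleunigung und Verwendung der Anfangsbedingung v(0) = -5/2, erhalten wir v(t) = -5·exp(-t/2)/2. Wir haben die Geschwindigkeit v(t) = -5·exp(-t/2)/2. Durch Einsetzen von t = 5.824888309840978: v(5.824888309840978) = -0.135856863323985.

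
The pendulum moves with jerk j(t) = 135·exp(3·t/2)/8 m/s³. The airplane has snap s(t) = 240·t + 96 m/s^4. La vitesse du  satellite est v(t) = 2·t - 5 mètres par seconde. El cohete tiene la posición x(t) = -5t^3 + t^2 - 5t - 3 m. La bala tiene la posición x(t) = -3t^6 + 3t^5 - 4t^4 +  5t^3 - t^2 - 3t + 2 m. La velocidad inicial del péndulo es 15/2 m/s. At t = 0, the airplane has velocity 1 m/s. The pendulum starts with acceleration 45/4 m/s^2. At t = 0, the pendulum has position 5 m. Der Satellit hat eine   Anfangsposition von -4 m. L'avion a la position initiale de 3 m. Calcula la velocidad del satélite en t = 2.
Usando v(t) = 2·t - 5 y sustituyendo t = 2, encontramos v = -1.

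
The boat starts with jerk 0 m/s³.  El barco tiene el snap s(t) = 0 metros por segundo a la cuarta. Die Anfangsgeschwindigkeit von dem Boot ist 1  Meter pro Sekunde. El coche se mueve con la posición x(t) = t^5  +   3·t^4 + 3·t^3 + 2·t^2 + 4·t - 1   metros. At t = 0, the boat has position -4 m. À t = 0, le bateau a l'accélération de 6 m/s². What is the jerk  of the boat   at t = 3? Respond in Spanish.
Para resolver esto, necesitamos tomar 1 integral de nuestra ecuación del snap s(t) = 0. Tomando ∫s(t)dt y aplicando j(0) = 0, encontramos j(t) = 0. Tenemos la sacudida j(t) = 0. Sustituyendo t = 3: j(3) = 0.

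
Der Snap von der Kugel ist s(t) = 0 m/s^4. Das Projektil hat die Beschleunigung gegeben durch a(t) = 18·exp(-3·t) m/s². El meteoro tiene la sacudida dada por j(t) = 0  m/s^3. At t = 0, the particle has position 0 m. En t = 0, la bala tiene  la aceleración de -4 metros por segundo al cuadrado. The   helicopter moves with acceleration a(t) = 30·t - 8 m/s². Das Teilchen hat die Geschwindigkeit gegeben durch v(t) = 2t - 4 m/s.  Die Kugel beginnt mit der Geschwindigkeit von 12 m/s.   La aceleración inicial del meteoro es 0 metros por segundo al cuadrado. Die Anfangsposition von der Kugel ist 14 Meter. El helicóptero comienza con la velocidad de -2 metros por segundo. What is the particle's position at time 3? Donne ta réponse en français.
En partant de la vitesse v(t) = 2·t - 4, nous prenons 1 primitive. L'intégrale de la vitesse est la position. En utilisant x(0) = 0, nous obtenons x(t) = t^2 - 4·t. Nous avons la position x(t) = t^2 - 4·t. En substituant t = 3: x(3) = -3.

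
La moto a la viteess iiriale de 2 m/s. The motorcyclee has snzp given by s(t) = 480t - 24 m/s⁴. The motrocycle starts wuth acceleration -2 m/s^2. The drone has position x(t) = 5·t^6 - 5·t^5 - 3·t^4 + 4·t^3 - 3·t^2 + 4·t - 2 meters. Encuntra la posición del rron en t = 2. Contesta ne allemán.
Mit x(t) = 5·t^6 - 5·t^5 - 3·t^4 + 4·t^3 - 3·t^2 + 4·t - 2 und Einsetzen von t = 2, finden wir x = 138.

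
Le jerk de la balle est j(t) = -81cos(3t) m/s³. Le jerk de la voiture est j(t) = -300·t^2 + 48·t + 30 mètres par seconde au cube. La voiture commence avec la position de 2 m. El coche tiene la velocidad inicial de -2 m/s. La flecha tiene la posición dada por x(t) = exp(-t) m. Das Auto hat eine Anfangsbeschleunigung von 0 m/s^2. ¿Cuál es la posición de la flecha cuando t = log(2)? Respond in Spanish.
De la ecuación de la posición x(t) = exp(-t), sustituimos t = log(2) para obtener x = 1/2.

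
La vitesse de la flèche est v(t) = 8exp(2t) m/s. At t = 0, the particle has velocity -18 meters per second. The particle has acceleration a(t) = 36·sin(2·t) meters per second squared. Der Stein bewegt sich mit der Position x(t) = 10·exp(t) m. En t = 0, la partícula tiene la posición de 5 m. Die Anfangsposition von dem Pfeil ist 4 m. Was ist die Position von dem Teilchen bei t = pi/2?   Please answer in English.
Starting from acceleration a(t) = 36·sin(2·t), we take 2 antiderivatives. The integral of acceleration is velocity. Using v(0) = -18, we get v(t) = -18·cos(2·t). Finding the antiderivative of v(t) and using x(0) = 5: x(t) = 5 - 9·sin(2·t). We have position x(t) = 5 - 9·sin(2·t). Substituting t = pi/2: x(pi/2) = 5.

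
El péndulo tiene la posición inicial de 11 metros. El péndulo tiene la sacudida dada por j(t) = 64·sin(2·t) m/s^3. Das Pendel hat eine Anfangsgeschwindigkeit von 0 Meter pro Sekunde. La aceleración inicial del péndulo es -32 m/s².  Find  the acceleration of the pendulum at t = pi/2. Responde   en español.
Necesitamos integrar nuestra ecuación de la sacudida j(t) = 64·sin(2·t) 1 vez. Tomando ∫j(t)dt y aplicando a(0) = -32, encontramos a(t) = -32·cos(2·t). Tenemos la aceleración a(t) = -32·cos(2·t). Sustituyendo t = pi/2: a(pi/2) = 32.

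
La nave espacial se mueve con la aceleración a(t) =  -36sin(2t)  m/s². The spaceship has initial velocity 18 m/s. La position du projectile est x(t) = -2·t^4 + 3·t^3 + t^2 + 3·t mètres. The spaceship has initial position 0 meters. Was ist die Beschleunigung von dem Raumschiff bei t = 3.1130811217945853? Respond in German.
Aus der Gleichung für die Beschleunigung a(t) = -36·sin(2·t), setzen wir t = 3.1130811217945853 ein und erhalten a = 2.05171796276334.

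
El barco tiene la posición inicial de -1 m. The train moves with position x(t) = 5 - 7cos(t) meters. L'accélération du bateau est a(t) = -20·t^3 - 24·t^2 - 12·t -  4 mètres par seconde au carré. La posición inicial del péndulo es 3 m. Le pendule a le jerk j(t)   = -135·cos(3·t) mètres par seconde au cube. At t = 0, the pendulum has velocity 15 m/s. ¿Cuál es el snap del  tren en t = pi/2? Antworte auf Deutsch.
Um dies zu lösen, müssen wir 4 Ableitungen unserer Gleichung für die Position x(t) = 5 - 7·cos(t) nehmen. Durch Ableiten von der Position erhalten wir die Geschwindigkeit: v(t) = 7·sin(t). Mit d/dt von v(t) finden wir a(t) = 7·cos(t). Die Ableitung von der Beschleunigung ergibt den Ruck: j(t) = -7·sin(t). Die Ableitung von dem Ruck ergibt den Snap: s(t) = -7·cos(t). Wir haben den Snap s(t) = -7·cos(t). Durch Einsetzen von t = pi/2: s(pi/2) = 0.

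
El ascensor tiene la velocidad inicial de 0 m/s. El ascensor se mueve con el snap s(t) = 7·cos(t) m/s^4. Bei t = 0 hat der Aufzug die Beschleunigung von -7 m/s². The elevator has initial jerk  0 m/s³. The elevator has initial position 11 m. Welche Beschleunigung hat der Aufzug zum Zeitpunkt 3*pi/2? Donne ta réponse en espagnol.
Debemos encontrar la integral de nuestra ecuación del snap s(t) = 7·cos(t) 2 veces. La antiderivada del snap es la sacudida. Usando j(0) = 0, obtenemos j(t) = 7·sin(t). Tomando ∫j(t)dt y aplicando a(0) = -7, encontramos a(t) = -7·cos(t). De la ecuación de la aceleración a(t) = -7·cos(t), sustituimos t = 3*pi/2 para obtener a = 0.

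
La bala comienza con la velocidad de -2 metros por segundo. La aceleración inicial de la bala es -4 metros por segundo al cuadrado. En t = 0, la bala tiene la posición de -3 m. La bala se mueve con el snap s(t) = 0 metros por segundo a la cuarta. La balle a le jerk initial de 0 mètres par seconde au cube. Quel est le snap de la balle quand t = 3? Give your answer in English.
From the given snap equation s(t) = 0, we substitute t = 3 to get s = 0.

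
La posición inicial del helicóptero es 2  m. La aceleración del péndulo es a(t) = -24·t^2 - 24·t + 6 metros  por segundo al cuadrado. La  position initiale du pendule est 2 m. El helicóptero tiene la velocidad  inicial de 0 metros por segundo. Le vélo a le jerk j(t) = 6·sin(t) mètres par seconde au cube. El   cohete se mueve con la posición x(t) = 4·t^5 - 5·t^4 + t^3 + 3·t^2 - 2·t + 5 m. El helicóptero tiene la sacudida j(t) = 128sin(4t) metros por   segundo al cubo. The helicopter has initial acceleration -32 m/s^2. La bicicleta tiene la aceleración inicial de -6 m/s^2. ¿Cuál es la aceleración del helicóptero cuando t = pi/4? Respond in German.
Um dies zu lösen, müssen wir 1 Integral unserer Gleichung für den Ruck j(t) = 128·sin(4·t) finden. Das Integral von dem Ruck, mit a(0) = -32, ergibt die Beschleunigung: a(t) = -32·cos(4·t). Mit a(t) = -32·cos(4·t) und Einsetzen von t = pi/4, finden wir a = 32.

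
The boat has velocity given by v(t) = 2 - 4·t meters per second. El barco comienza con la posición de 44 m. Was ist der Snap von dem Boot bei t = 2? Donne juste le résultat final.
s(2) = 0.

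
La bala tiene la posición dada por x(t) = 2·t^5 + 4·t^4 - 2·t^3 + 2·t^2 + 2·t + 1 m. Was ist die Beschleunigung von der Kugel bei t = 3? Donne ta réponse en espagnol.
Debemos derivar nuestra ecuación de la posición x(t) = 2·t^5 + 4·t^4 - 2·t^3 + 2·t^2 + 2·t + 1 2 veces. Derivando la posición, obtenemos la velocidad: v(t) = 10·t^4 + 16·t^3 - 6·t^2 + 4·t + 2. Derivando la velocidad, obtenemos la aceleración: a(t) = 40·t^3 + 48·t^2 - 12·t + 4. De la ecuación de la aceleración a(t) = 40·t^3 + 48·t^2 - 12·t + 4, sustituimos t = 3 para obtener a = 1480.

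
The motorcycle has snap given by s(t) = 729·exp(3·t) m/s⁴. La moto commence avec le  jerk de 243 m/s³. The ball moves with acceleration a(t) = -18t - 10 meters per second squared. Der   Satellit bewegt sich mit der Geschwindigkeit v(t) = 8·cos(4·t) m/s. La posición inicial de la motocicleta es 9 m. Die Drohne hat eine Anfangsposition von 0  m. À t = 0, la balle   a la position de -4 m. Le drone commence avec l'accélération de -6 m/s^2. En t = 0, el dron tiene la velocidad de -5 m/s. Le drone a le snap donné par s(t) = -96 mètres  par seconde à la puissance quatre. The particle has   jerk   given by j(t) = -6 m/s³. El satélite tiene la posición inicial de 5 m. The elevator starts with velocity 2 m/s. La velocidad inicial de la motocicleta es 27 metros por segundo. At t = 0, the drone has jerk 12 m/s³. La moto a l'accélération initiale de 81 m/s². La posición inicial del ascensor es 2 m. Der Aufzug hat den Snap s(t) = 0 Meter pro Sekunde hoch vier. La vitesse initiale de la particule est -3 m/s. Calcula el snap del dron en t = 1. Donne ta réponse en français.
Nous avons le snap s(t) = -96. En substituant t = 1: s(1) = -96.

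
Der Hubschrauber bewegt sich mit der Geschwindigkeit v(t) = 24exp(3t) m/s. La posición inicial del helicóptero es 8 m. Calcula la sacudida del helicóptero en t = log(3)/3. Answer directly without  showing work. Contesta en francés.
La réponse est 648.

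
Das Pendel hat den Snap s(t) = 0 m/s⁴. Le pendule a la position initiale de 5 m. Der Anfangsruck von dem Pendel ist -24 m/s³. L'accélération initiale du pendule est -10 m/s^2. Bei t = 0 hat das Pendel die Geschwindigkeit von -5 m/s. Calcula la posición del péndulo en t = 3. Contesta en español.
Partiendo del snap s(t) = 0, tomamos 4 antiderivadas. La integral del snap es la sacudida. Usando j(0) = -24, obtenemos j(t) = -24. La antiderivada de la sacudida es la aceleración. Usando a(0) = -10, obtenemos a(t) = -24·t - 10. La antiderivada de la aceleración, con v(0) = -5, da la velocidad: v(t) = -12·t^2 - 10·t - 5. La integral de la velocidad es la posición. Usando x(0) = 5, obtenemos x(t) = -4·t^3 - 5·t^2 - 5·t + 5. De la ecuación de la posición x(t) = -4·t^3 - 5·t^2 - 5·t + 5, sustituimos t = 3 para obtener x = -163.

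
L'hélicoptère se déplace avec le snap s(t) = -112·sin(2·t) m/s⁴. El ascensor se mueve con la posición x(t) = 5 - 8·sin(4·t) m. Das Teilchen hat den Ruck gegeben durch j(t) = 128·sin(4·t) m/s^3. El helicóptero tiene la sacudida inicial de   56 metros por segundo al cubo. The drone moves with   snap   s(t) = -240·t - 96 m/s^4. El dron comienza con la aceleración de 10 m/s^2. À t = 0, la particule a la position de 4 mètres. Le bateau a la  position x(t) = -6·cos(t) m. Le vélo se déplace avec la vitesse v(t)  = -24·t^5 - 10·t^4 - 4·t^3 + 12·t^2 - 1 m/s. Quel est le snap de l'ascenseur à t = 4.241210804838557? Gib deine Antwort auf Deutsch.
Um dies zu lösen, müssen wir 4 Ableitungen unserer Gleichung für die Position x(t) = 5 - 8·sin(4·t) nehmen. Durch Ableiten von der Position erhalten wir die Geschwindigkeit: v(t) = -32·cos(4·t). Mit d/dt von v(t) finden wir a(t) = 128·sin(4·t). Die Ableitung von der Beschleunigung ergibt den Ruck: j(t) = 512·cos(4·t). Die Ableitung von dem Ruck ergibt den Snap: s(t) = -2048·sin(4·t). Wir haben den Snap s(t) = -2048·sin(4·t). Durch Einsetzen von t = 4.241210804838557: s(4.241210804838557) = 1947.91740491502.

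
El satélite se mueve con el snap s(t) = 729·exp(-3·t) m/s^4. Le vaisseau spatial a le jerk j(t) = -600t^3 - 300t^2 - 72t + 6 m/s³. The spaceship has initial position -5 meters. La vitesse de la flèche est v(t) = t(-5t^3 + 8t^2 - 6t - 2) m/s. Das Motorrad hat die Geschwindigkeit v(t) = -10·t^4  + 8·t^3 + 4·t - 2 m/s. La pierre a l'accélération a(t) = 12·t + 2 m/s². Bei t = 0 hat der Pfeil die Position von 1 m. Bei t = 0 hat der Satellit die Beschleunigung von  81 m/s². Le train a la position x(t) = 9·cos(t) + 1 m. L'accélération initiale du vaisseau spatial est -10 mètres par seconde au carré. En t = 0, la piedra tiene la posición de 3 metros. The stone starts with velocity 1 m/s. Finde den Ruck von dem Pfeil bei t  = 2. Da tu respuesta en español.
Para resolver esto, necesitamos tomar 2 derivadas de nuestra ecuación de la velocidad v(t) = t·(-5·t^3 + 8·t^2 - 6·t - 2). Derivando la velocidad, obtenemos la aceleración: a(t) = -5·t^3 + 8·t^2 + t·(-15·t^2 + 16·t - 6) - 6·t - 2. Derivando la aceleración, obtenemos la sacudida: j(t) = -30·t^2 + t·(16 - 30·t) + 32·t - 12. De la ecuación de la sacudida j(t) = -30·t^2 + t·(16 - 30·t) + 32·t - 12, sustituimos t = 2 para obtener j = -156.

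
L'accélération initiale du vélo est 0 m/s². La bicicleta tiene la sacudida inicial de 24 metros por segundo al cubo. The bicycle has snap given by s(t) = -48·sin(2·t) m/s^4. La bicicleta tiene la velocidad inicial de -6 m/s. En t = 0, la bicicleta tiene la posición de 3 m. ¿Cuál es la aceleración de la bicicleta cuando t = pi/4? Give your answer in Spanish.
Partiendo del snap s(t) = -48·sin(2·t), tomamos 2 antiderivadas. Tomando ∫s(t)dt y aplicando j(0) = 24, encontramos j(t) = 24·cos(2·t). La antiderivada de la sacudida, con a(0) = 0, da la aceleración: a(t) = 12·sin(2·t). Tenemos la aceleración a(t) = 12·sin(2·t). Sustituyendo t = pi/4: a(pi/4) = 12.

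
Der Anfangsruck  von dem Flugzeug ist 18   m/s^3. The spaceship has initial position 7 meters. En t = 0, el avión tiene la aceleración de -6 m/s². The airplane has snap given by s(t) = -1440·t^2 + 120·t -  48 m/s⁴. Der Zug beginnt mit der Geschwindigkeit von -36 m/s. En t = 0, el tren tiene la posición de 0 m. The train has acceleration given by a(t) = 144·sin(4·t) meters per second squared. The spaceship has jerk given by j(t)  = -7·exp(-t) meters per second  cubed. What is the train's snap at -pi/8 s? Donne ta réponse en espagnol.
Partiendo de la aceleración a(t) = 144·sin(4·t), tomamos 2 derivadas. La derivada de la aceleración da la sacudida: j(t) = 576·cos(4·t). La derivada de la sacudida da el snap: s(t) = -2304·sin(4·t). De la ecuación del snap s(t) = -2304·sin(4·t), sustituimos t = -pi/8 para obtener s = 2304.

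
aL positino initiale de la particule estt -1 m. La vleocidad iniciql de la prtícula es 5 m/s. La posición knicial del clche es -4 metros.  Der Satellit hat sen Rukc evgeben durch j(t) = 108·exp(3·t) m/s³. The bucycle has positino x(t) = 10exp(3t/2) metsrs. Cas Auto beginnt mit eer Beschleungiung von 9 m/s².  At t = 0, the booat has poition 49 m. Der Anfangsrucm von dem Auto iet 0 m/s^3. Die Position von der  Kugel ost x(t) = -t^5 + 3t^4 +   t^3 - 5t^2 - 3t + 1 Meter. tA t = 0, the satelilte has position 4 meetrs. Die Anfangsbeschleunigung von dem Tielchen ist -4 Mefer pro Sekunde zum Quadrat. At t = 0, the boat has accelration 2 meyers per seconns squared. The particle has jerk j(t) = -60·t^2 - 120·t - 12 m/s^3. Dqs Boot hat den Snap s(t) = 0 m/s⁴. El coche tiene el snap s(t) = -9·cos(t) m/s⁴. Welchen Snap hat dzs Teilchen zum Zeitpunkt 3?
Ausgehend von dem Ruck j(t) = -60·t^2 - 120·t - 12, nehmen wir 1 Ableitung. Mit d/dt von j(t) finden wir s(t) = -120·t - 120. Aus der Gleichung für den Snap s(t) = -120·t - 120, setzen wir t = 3 ein und erhalten s = -480.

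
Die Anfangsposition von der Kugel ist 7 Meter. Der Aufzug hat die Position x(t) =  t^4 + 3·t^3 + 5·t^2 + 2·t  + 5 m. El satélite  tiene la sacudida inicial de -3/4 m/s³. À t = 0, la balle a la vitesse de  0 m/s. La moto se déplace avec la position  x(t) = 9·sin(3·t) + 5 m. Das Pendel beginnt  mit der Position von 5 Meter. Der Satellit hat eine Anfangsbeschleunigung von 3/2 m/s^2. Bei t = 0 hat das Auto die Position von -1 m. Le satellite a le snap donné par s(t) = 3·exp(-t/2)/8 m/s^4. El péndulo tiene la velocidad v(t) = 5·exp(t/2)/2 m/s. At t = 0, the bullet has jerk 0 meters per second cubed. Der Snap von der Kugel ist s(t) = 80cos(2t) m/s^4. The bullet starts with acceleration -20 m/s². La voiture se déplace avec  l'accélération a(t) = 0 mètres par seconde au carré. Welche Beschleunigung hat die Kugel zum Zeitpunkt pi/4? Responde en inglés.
We must find the integral of our snap equation s(t) = 80·cos(2·t) 2 times. Finding the integral of s(t) and using j(0) = 0: j(t) = 40·sin(2·t). The antiderivative of jerk, with a(0) = -20, gives acceleration: a(t) = -20·cos(2·t). We have acceleration a(t) = -20·cos(2·t). Substituting t = pi/4: a(pi/4) = 0.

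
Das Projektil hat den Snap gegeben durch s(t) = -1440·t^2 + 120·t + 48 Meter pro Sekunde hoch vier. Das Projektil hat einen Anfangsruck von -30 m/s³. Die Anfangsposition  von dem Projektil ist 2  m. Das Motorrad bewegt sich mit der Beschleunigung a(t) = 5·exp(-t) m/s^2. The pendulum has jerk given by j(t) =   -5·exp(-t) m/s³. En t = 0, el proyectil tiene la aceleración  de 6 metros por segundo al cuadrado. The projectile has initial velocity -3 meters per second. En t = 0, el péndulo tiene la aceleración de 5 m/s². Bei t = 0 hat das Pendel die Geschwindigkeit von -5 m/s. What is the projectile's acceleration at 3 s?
To solve this, we need to take 2 antiderivatives of our snap equation s(t) = -1440·t^2 + 120·t + 48. Taking ∫s(t)dt and applying j(0) = -30, we find j(t) = -480·t^3 + 60·t^2 + 48·t - 30. The antiderivative of jerk is acceleration. Using a(0) = 6, we get a(t) = -120·t^4 + 20·t^3 + 24·t^2 - 30·t + 6. From the given acceleration equation a(t) = -120·t^4 + 20·t^3 + 24·t^2 - 30·t + 6, we substitute t = 3 to get a = -9048.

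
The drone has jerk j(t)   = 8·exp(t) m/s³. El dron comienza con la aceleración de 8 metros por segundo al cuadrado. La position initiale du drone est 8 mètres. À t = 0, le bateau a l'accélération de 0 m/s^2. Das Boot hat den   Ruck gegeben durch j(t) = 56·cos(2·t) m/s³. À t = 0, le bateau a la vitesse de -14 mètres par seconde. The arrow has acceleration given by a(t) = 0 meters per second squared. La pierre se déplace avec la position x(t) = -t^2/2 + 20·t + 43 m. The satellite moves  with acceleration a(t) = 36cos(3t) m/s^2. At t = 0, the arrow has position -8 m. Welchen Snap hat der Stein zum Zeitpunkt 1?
Ausgehend von der Position x(t) = -t^2/2 + 20·t + 43, nehmen wir 4 Ableitungen. Mit d/dt von x(t) finden wir v(t) = 20 - t. Mit d/dt von v(t) finden wir a(t) = -1. Mit d/dt von a(t) finden wir j(t) = 0. Mit d/dt von j(t) finden wir s(t) = 0. Wir haben den Snap s(t) = 0. Durch Einsetzen von t = 1: s(1) = 0.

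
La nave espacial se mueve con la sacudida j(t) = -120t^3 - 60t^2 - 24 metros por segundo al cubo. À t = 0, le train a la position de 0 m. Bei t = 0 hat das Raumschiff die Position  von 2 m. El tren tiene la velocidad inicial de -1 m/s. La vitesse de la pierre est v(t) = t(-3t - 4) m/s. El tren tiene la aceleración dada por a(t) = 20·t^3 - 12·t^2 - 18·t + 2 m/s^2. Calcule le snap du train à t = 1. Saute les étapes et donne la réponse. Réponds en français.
s(1) = 96.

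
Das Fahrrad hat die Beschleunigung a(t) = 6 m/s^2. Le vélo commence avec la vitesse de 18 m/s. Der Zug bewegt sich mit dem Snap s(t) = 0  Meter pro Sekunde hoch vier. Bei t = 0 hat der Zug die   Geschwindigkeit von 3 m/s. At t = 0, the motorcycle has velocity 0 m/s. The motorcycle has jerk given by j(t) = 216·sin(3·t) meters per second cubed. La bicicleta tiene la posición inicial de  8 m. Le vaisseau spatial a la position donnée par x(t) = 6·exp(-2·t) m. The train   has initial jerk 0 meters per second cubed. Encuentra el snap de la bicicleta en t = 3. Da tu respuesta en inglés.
To solve this, we need to take 2 derivatives of our acceleration equation a(t) = 6. Differentiating acceleration, we get jerk: j(t) = 0. The derivative of jerk gives snap: s(t) = 0. We have snap s(t) = 0. Substituting t = 3: s(3) = 0.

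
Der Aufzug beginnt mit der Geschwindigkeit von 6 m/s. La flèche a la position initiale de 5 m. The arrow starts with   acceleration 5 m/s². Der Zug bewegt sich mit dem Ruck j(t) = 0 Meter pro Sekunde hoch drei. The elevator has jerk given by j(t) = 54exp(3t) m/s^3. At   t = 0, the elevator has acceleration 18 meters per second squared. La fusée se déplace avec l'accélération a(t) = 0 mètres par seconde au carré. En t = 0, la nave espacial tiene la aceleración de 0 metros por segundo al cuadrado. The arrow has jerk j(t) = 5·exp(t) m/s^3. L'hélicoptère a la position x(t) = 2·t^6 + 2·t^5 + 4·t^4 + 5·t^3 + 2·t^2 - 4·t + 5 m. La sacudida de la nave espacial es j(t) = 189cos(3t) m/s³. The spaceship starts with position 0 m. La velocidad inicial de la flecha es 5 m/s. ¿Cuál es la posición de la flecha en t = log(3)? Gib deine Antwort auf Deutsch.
Wir müssen die Stammfunktion unserer Gleichung für den Ruck j(t) = 5·exp(t) 3-mal finden. Die Stammfunktion von dem Ruck, mit a(0) = 5, ergibt die Beschleunigung: a(t) = 5·exp(t). Die Stammfunktion von der Beschleunigung, mit v(0) = 5, ergibt die Geschwindigkeit: v(t) = 5·exp(t). Durch Integration von der Geschwindigkeit und Verwendung der Anfangsbedingung x(0) = 5, erhalten wir x(t) = 5·exp(t). Wir haben die Position x(t) = 5·exp(t). Durch Einsetzen von t = log(3): x(log(3)) = 15.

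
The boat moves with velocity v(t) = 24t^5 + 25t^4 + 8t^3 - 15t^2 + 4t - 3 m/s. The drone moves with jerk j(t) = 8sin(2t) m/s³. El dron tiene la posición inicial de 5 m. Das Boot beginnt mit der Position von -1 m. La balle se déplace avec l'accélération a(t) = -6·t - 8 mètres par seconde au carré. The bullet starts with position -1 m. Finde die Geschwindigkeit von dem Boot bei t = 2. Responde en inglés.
From the given velocity equation v(t) = 24·t^5 + 25·t^4 + 8·t^3 - 15·t^2 + 4·t - 3, we substitute t = 2 to get v = 1177.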